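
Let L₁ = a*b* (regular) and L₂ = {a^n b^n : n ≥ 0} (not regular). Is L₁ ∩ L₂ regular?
No — L₁ ∩ L₂ is not regular.

Every string a^n b^n already lies in a*b*, so L₁ ∩ L₂ = {a^n b^n : n ≥ 0} = L₂ itself, which is the standard non-regular language (pump s = a^p b^p).

Note that the bare facts "L₁ regular, L₂ non-regular" do not settle the question by themselves: the closure of regular languages under ∪, ∩, complement and difference applies only when BOTH operands are regular. With a non-regular operand the result can come out regular or non-regular depending on the specific languages, so one has to work out L₁ ∩ L₂ for this particular pair, as above.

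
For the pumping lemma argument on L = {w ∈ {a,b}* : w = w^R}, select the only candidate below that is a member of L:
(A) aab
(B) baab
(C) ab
(B) baab

The pumping lemma is applied to a string s that lies in L, so first check membership of each option:
- (A) aab reversed is baa ≠ aab, so it is not a palindrome and is not in L ✗
- (B) baab reversed is baab, the same string, so it is a palindrome and is in L ✓
- (C) ab reversed is ba ≠ ab, so it is not a palindrome and is not in L ✗

Only (B) baab is in L, so it is the only candidate that could play the role of s.
(In a complete proof one picks s in terms of the pumping length p so that |s| ≥ p is guaranteed; a fixed string like baab illustrates the shape of such an s.)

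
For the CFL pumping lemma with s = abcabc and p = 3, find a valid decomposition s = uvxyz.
u='ab', v='c', x='a', y='b', z='c'

For s = abcabc with pumping length p = 3:

One valid decomposition:
- u = 'ab'
- v = 'c'
- x = 'a'
- y = 'b'
- z = 'c'

Verification:
- uvxyz = 'ab' + 'c' + 'a' + 'b' + 'c' = abcabc ✓
- |vxy| = |'cab'| = 3 ≤ 3 ✓
- |vy| = |'cb'| = 2 > 0 ✓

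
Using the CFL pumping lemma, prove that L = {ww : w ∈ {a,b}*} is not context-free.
Assume for contradiction that L is context-free, and let p ≥ 1 be the pumping length given by the pumping lemma for CFLs.
Choose s = a^p b^p a^p b^p. Then s ∈ L (take w = a^p b^p) and |s| = 4p ≥ p.
By the CFL pumping lemma, s = uvxyz for some u, v, x, y, z with |vxy| ≤ p, |vy| ≥ 1, and uv^i xy^i z ∈ L for every i ≥ 0.

Write s as four blocks A₁ B₁ A₂ B₂ with A₁ = A₂ = a^p and B₁ = B₂ = b^p. Since |vxy| ≤ p, the window vxy lies inside at most two adjacent blocks. Take i = 0 and let t = uxz, so |t| = 4p − |vy| with 1 ≤ |vy| ≤ p. If |t| is odd, t ∉ L immediately, so assume |vy| is even (hence |vy| ≥ 2) and |t|/2 = 2p − |vy|/2, which satisfies p ≤ |t|/2 ≤ 2p − 1.

Case 1 (vxy inside A₁B₁): t = a^(p−j) b^(p−l) a^p b^p with j + l = |vy|. The second half of t has length < 2p, so it is a suffix of the trailing a^p b^p and ends in b; the first half is a^(p−j) b^(p−l) a^((j+l)/2), which ends in a because (j+l)/2 ≥ 1. The halves differ, so t ∉ L.

Case 2 (vxy inside B₁A₂, straddling the middle): t = a^p b^(p−j) a^(p−l) b^p with j + l = |vy|. If t = ww, then w is a prefix of t of length ≥ p, so w begins with a^p; and w is a suffix of t of length ≥ p, so w ends with b^p. That forces |w| ≥ 2p, contradicting |w| = |t|/2 ≤ 2p − 1. So t ∉ L.

Case 3 (vxy inside A₂B₂): t = a^p b^p a^(p−j) b^(p−l) with j + l = |vy|. The first half of t is a prefix of a^p b^p, so it begins with a; the second half is b^((j+l)/2) a^(p−j) b^(p−l), which begins with b. The halves differ, so t ∉ L.

In every case uv⁰xy⁰z = uxz ∉ L.

This contradicts the CFL pumping lemma, which requires uv^i xy^i z ∈ L for all i ≥ 0.
Hence L = {ww : w ∈ {a,b}*} is not context-free. ∎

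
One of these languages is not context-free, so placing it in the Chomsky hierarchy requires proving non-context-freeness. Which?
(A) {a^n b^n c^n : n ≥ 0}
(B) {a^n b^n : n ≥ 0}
(A) {a^n b^n c^n : n ≥ 0}

(A) {a^n b^n c^n : n ≥ 0} requires the CFL pumping lemma.

- {a^n b^n : n ≥ 0} is context-free (but not regular)
  • Can be shown non-regular with the regular pumping lemma
  • After pumping, the number of a's and b's become unequal

- {a^n b^n c^n : n ≥ 0} is NOT context-free
  • Requires the CFL pumping lemma to prove
  • Cannot maintain three equal counts simultaneously

The CFL pumping lemma is "stronger" in that it can prove non-membership
in the larger class of context-free languages.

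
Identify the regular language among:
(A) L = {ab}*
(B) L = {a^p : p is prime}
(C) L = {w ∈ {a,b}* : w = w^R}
(A) {ab}*

(A) L = {ab}* is regular.

This can be recognized by a finite automaton (DFA/NFA).
Regular expressions like {ab}* define regular languages.

The other choices are not regular:
- {w ∈ {a,b}* : w = w^R}: After pumping, the string is no longer symmetric
- {a^p : p is prime}: After pumping, the length becomes composite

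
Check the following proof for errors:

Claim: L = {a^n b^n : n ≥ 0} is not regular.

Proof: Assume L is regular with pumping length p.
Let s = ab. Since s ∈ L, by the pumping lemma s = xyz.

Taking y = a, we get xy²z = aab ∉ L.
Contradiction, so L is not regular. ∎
The proof is INCORRECT.

Error: The string s = ab may be shorter than p.
The pumping lemma only applies to strings with |s| ≥ p, and p is not under our control.
We must choose s in terms of p, e.g. s = a^p b^p, to ensure |s| ≥ p.
(The proof also fixes one particular y; a valid argument must handle every decomposition with |xy| ≤ p and |y| ≥ 1 — for s = a^p b^p this forces y = a^k, and then xy²z = a^(p+k) b^p ∉ L.)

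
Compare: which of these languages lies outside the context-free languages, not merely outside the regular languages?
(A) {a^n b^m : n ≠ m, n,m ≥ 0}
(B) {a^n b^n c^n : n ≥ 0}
(B) {a^n b^n c^n : n ≥ 0}

(B) {a^n b^n c^n : n ≥ 0} requires the CFL pumping lemma.

- {a^n b^m : n ≠ m, n,m ≥ 0} is context-free (but not regular)
  • Can be shown non-regular with the regular pumping lemma
  • After pumping a's, we can make n = m

- {a^n b^n c^n : n ≥ 0} is NOT context-free
  • Requires the CFL pumping lemma to prove
  • Cannot maintain three equal counts simultaneously

The CFL pumping lemma is "stronger" in that it can prove non-membership
in the larger class of context-free languages.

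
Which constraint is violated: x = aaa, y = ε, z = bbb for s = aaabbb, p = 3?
Violated: |y| > 0

The decomposition x = aaa, y = ε, z = bbb for s = aaabbb with p = 3
violates the constraint: |y| > 0

|y| = 0, but the pumping lemma requires |y| > 0 (y must be non-empty).

Pumping lemma constraints:
1. xyz = s (decomposition is valid)
2. |xy| ≤ p
3. |y| > 0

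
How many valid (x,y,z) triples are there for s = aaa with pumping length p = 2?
3

For s = 'aaa' with pumping length p = 2:

Constraints: |xy| ≤ 2, |y| > 0

Valid decompositions (|xy| ≤ p, |y| ≥ 1):
  • x='', y='a', z='aa'
  • x='a', y='a', z='a'
  • x='', y='aa', z='a'

Total count: 3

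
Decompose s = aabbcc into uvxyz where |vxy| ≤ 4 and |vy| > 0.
u='a', v='a', x='bb', y='c', z='c'

For s = aabbcc with pumping length p = 4:

One valid decomposition:
- u = 'a'
- v = 'a'
- x = 'bb'
- y = 'c'
- z = 'c'

Verification:
- uvxyz = 'a' + 'a' + 'bb' + 'c' + 'c' = aabbcc ✓
- |vxy| = |'abbc'| = 4 ≤ 4 ✓
- |vy| = |'ac'| = 2 > 0 ✓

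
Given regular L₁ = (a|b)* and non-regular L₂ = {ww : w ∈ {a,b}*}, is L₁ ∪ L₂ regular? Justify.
Yes — L₁ ∪ L₂ is regular.

{ww} ⊆ (a|b)*, so L₁ ∪ L₂ = (a|b)*, which is regular.

Note that the bare facts "L₁ regular, L₂ non-regular" do not settle the question by themselves: the closure of regular languages under ∪, ∩, complement and difference applies only when BOTH operands are regular. With a non-regular operand the result can come out regular or non-regular depending on the specific languages, so one has to work out L₁ ∪ L₂ for this particular pair, as above.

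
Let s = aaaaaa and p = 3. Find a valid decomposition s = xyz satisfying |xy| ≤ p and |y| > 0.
x = '', y = 'aa', z = 'aaaa'

For s = aaaaaa and p = 3, one valid decomposition is:
- x = '' (length 0)
- y = 'aa' (length 2)
- z = 'aaaa' (length 4)

Verification:
- xyz = '' + 'aa' + 'aaaa' = aaaaaa ✓
- |xy| = 2 ≤ 3 ✓
- |y| = 2 > 0 ✓

All pumping lemma constraints are satisfied.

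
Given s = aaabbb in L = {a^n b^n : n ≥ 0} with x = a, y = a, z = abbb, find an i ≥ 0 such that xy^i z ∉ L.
i = 3

xy³z = a · aaa · abbb = aaaaabbb; aaaaabbb has 5 a's and 3 b's; 5 ≠ 3, so it is not in L.
(Other choices also work, e.g. i = 0, 2; only i = 1 is guaranteed to stay in L since xy¹z = s.)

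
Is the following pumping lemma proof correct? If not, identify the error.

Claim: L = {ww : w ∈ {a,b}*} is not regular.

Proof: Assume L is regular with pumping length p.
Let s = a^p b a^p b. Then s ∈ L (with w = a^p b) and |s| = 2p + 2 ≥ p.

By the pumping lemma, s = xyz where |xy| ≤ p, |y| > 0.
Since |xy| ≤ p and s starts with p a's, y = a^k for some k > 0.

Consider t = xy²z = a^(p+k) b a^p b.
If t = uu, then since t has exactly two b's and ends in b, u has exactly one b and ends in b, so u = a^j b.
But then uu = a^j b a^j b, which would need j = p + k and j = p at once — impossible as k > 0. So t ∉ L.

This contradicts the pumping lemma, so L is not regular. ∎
The proof is correct.

This proof is valid because:
1. s = a^p b a^p b is in L and is chosen in terms of p, so |s| ≥ p holds for every p
2. The decomposition analysis is correct: |xy| ≤ p forces y to lie inside the leading a's
3. The contradiction is valid: the argument shows a^(p+k) b a^p b cannot be split into two equal halves
4. The conclusion follows logically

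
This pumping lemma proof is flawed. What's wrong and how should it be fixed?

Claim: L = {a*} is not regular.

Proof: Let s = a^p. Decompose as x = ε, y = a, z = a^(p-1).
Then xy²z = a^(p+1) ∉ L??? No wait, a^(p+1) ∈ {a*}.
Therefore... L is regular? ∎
Error: The proof attempts to show a*  is not regular, but a* IS regular!

Correction: a* is a regular language (recognized by a simple DFA with one accepting state and self-loop on 'a'). The pumping lemma can only prove non-regularity, not regularity. For regular languages, pumping always works.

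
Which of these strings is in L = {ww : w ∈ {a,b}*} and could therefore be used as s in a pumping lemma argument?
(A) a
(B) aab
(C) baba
(C) baba

The pumping lemma is applied to a string s that lies in L, so first check membership of each option:
- (A) a has odd length 1, so it cannot be written as ww and is not in L ✗
- (B) aab has odd length 3, so it cannot be written as ww and is not in L ✗
- (C) baba splits into halves ba · ba, which are equal, so it is in L (w = ba) ✓

Only (C) baba is in L, so it is the only candidate that could play the role of s.
(In a complete proof one picks s in terms of the pumping length p so that |s| ≥ p is guaranteed; a fixed string like baba illustrates the shape of such an s.)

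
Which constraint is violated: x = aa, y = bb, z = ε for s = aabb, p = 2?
Violated: |xy| ≤ p

The decomposition x = aa, y = bb, z = ε for s = aabb with p = 2
violates the constraint: |xy| ≤ p

|xy| = |aabb| = 4 > 2 = p. The decomposition puts too many characters in xy.

Pumping lemma constraints:
1. xyz = s (decomposition is valid)
2. |xy| ≤ p
3. |y| > 0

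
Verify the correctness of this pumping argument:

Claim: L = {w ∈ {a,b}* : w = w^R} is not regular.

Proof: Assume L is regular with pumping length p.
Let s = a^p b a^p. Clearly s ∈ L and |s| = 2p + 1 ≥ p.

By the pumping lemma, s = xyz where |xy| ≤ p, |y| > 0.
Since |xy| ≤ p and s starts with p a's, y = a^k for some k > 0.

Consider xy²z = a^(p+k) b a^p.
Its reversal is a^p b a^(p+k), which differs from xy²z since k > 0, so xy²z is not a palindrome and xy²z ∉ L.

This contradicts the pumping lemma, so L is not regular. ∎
The proof is correct.

This proof is valid because:
1. s = a^p b a^p is in L and is chosen in terms of p, so |s| ≥ p holds for every p
2. The decomposition analysis is correct: |xy| ≤ p forces y to lie inside the leading a's
3. The contradiction is valid: a^(p+k) b a^p has more a's before the b than after it, so it is not a palindrome
4. The conclusion follows logically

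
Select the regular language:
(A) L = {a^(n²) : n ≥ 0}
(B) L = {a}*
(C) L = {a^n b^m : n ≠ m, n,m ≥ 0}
(B) {a}*

(B) L = {a}* is regular.

This can be recognized by a finite automaton (DFA/NFA).
Regular expressions like {a}* define regular languages.

The other choices are not regular:
- {a^(n²) : n ≥ 0}: After pumping, length is no longer a perfect square
- {a^n b^m : n ≠ m, n,m ≥ 0}: After pumping a's, we can make n = m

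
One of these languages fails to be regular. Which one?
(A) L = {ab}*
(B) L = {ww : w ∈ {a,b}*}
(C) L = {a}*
(B) {ww : w ∈ {a,b}*}

(B) L = {ww : w ∈ {a,b}*} is NOT regular.

The pumping lemma can be used to prove this:
After pumping, the two halves no longer match

The other languages are regular because they can be recognized by finite automata.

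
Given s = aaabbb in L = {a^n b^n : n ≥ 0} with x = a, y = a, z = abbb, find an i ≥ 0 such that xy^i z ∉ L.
i = 2

xy²z = a · aa · abbb = aaaabbb; aaaabbb has 4 a's and 3 b's; 4 ≠ 3, so it is not in L.
(Other choices also work, e.g. i = 0, 3; only i = 1 is guaranteed to stay in L since xy¹z = s.)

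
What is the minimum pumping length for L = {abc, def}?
p = 4

For a finite language L, the pumping lemma holds vacuously if p > max|s| for s ∈ L.

The longest string in L = {abc, def} has length 3.
If p = 4, then no string s ∈ L has |s| ≥ p, so the condition is vacuously true.

The minimum pumping length is p = 4.

Why no smaller p works: for any p ≤ 3, the longest string s ∈ L has |s| = 3 ≥ p, so it would
have to be pumpable; but pumping up (i = 2, 3, ...) produces ever longer strings, which cannot all lie in the
finite language L. So the pumping property fails for every p ≤ 3.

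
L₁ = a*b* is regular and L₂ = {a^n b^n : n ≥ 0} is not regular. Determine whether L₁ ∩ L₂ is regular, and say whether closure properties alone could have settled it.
No — L₁ ∩ L₂ is not regular.

Every string a^n b^n already lies in a*b*, so L₁ ∩ L₂ = {a^n b^n : n ≥ 0} = L₂ itself, which is the standard non-regular language (pump s = a^p b^p).

Note that the bare facts "L₁ regular, L₂ non-regular" do not settle the question by themselves: the closure of regular languages under ∪, ∩, complement and difference applies only when BOTH operands are regular. With a non-regular operand the result can come out regular or non-regular depending on the specific languages, so one has to work out L₁ ∩ L₂ for this particular pair, as above.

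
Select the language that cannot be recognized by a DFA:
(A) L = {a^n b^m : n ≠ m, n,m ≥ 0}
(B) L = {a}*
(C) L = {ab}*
(A) {a^n b^m : n ≠ m, n,m ≥ 0}

(A) L = {a^n b^m : n ≠ m, n,m ≥ 0} is NOT regular.

The pumping lemma can be used to prove this:
After pumping a's, we can make n = m

The other languages are regular because they can be recognized by finite automata.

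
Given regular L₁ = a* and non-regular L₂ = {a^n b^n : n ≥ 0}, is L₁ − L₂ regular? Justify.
Yes — L₁ − L₂ is regular.

The only string of a* that lies in {a^n b^n} is ε, so L₁ − L₂ = a* − {ε} = a⁺ = aa*, which is regular.

Note that the bare facts "L₁ regular, L₂ non-regular" do not settle the question by themselves: the closure of regular languages under ∪, ∩, complement and difference applies only when BOTH operands are regular. With a non-regular operand the result can come out regular or non-regular depending on the specific languages, so one has to work out L₁ − L₂ for this particular pair, as above.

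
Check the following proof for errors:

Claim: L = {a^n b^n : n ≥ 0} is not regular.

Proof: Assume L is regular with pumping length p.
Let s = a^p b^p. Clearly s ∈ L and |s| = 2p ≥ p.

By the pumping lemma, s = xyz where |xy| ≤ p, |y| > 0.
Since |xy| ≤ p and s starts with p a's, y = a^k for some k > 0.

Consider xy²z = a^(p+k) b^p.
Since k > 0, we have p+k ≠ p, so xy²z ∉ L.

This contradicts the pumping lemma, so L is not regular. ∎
The proof is correct.

This proof is valid because:
1. The string s = a^p b^p is correctly in L
2. The decomposition analysis is correct: y must consist only of a's
3. The contradiction is valid: pumping increases a's but not b's
4. The conclusion follows logically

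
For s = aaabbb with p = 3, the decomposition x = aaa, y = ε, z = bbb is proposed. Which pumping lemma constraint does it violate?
Violated: |y| > 0

The decomposition x = aaa, y = ε, z = bbb for s = aaabbb with p = 3
violates the constraint: |y| > 0

|y| = 0, but the pumping lemma requires |y| > 0 (y must be non-empty).

Pumping lemma constraints:
1. xyz = s (decomposition is valid)
2. |xy| ≤ p
3. |y| > 0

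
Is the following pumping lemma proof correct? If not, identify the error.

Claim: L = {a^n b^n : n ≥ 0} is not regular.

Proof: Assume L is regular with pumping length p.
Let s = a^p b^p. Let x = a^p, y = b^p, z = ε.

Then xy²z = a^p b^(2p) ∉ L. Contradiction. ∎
The proof is INCORRECT.

Error: The decomposition violates |xy| ≤ p.
With x = a^p and y = b^p, we have |xy| = 2p > p.
The pumping lemma requires |xy| ≤ p, so y must be within the first p characters.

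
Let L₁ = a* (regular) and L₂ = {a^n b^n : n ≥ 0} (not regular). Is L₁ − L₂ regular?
Yes — L₁ − L₂ is regular.

The only string of a* that lies in {a^n b^n} is ε, so L₁ − L₂ = a* − {ε} = a⁺ = aa*, which is regular.

Note that the bare facts "L₁ regular, L₂ non-regular" do not settle the question by themselves: the closure of regular languages under ∪, ∩, complement and difference applies only when BOTH operands are regular. With a non-regular operand the result can come out regular or non-regular depending on the specific languages, so one has to work out L₁ − L₂ for this particular pair, as above.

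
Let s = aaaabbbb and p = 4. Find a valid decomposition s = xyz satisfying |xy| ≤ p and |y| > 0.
x = 'a', y = 'aaa', z = 'bbbb'

For s = aaaabbbb and p = 4, one valid decomposition is:
- x = 'a' (length 1)
- y = 'aaa' (length 3)
- z = 'bbbb' (length 4)

Verification:
- xyz = 'a' + 'aaa' + 'bbbb' = aaaabbbb ✓
- |xy| = 4 ≤ 4 ✓
- |y| = 3 > 0 ✓

All pumping lemma constraints are satisfied.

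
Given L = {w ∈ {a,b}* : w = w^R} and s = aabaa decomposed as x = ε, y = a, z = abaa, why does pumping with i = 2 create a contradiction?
xy²z = aaabaa ∉ L

Pumping with i = 2 replaces y = a by y² = aa:
- Original: s = xyz = aabaa; aabaa reversed is aabaa, the same string, so it is a palindrome and is in L
- Pumped: xy²z = ε · aa · abaa = aaabaa
- aaabaa reversed is aabaaa ≠ aaabaa, so it is not a palindrome and is not in L

The pumping lemma would require xy²z ∈ L, so this decomposition yields a contradiction.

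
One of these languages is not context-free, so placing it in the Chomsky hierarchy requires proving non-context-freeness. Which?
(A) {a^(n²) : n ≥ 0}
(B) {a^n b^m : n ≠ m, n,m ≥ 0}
(A) {a^(n²) : n ≥ 0}

(A) {a^(n²) : n ≥ 0} requires the CFL pumping lemma.

- {a^n b^m : n ≠ m, n,m ≥ 0} is context-free (but not regular)
  • Can be shown non-regular with the regular pumping lemma
  • After pumping a's, we can make n = m

- {a^(n²) : n ≥ 0} is NOT context-free
  • Requires the CFL pumping lemma to prove
  • Gaps between squares grow unboundedly

The CFL pumping lemma is "stronger" in that it can prove non-membership
in the larger class of context-free languages.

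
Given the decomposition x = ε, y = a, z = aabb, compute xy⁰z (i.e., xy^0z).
aabb

Given x = '', y = 'a', z = 'aabb' and i = 0:

xy^0z = x + y·y·...·y (0 times) + z
       = '' + 'a'^0 + 'aabb'
       = '' + '' + 'aabb'
       = 'aabb'

The pumped string is 'aabb' with length 4.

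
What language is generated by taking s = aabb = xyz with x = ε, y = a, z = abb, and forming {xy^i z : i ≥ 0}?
{xy^i z : i ≥ 0} = {a^(i+1) b^2 : i ≥ 0} = {abb, aabb, aaabb, ...}

With x = ε, y = a, z = abb: Starting with aabb and pumping the first 'a' (z = abb keeps the second 'a'), we get strings with i+1 a's followed by 2 b's for i = 0, 1, 2, ...; note bb is not produced because z always contributes one a.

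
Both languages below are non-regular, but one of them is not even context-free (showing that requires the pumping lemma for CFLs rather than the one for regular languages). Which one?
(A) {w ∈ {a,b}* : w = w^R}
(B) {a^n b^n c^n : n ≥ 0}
(B) {a^n b^n c^n : n ≥ 0}

(B) {a^n b^n c^n : n ≥ 0} requires the CFL pumping lemma.

- {w ∈ {a,b}* : w = w^R} is context-free (but not regular)
  • Can be shown non-regular with the regular pumping lemma
  • After pumping, the string is no longer symmetric

- {a^n b^n c^n : n ≥ 0} is NOT context-free
  • Requires the CFL pumping lemma to prove
  • Cannot maintain three equal counts simultaneously

The CFL pumping lemma is "stronger" in that it can prove non-membership
in the larger class of context-free languages.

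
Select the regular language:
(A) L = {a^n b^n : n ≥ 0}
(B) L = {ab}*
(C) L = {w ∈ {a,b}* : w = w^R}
(B) {ab}*

(B) L = {ab}* is regular.

This can be recognized by a finite automaton (DFA/NFA).
Regular expressions like {ab}* define regular languages.

The other choices are not regular:
- {w ∈ {a,b}* : w = w^R}: After pumping, the string is no longer symmetric
- {a^n b^n : n ≥ 0}: After pumping, the number of a's and b's become unequal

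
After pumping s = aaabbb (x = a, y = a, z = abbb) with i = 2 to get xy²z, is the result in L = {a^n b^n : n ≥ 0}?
No

xy²z = a · aa · abbb = aaaabbb.
aaaabbb has 4 a's and 3 b's; 4 ≠ 3, so it is not in L.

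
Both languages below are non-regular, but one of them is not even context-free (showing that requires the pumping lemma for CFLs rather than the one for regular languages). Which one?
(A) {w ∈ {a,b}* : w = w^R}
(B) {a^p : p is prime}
(B) {a^p : p is prime}

(B) {a^p : p is prime} requires the CFL pumping lemma.

- {w ∈ {a,b}* : w = w^R} is context-free (but not regular)
  • Can be shown non-regular with the regular pumping lemma
  • After pumping, the string is no longer symmetric

- {a^p : p is prime} is NOT context-free
  • Requires the CFL pumping lemma to prove
  • The CFL pumping lemma also fails because prime gaps are unbounded

The CFL pumping lemma is "stronger" in that it can prove non-membership
in the larger class of context-free languages.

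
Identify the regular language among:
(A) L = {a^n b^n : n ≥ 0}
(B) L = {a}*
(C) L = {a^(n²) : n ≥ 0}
(B) {a}*

(B) L = {a}* is regular.

This can be recognized by a finite automaton (DFA/NFA).
Regular expressions like {a}* define regular languages.

The other choices are not regular:
- {a^(n²) : n ≥ 0}: After pumping, length is no longer a perfect square
- {a^n b^n : n ≥ 0}: After pumping, the number of a's and b's become unequal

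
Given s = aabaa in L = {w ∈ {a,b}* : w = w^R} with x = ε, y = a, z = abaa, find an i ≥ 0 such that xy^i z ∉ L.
i = 2

xy²z = ε · aa · abaa = aaabaa; aaabaa reversed is aabaaa ≠ aaabaa, so it is not a palindrome and is not in L.
(Other choices also work, e.g. i = 0, 3; only i = 1 is guaranteed to stay in L since xy¹z = s.)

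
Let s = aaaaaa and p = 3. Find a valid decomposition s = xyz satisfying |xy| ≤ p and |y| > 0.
x = 'aa', y = 'a', z = 'aaa'

For s = aaaaaa and p = 3, one valid decomposition is:
- x = 'aa' (length 2)
- y = 'a' (length 1)
- z = 'aaa' (length 3)

Verification:
- xyz = 'aa' + 'a' + 'aaa' = aaaaaa ✓
- |xy| = 3 ≤ 3 ✓
- |y| = 1 > 0 ✓

All pumping lemma constraints are satisfied.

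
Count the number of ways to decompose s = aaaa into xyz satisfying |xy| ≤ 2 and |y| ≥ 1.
3

For s = 'aaaa' with pumping length p = 2:

Constraints: |xy| ≤ 2, |y| > 0

Valid decompositions (|xy| ≤ p, |y| ≥ 1):
  • x='', y='a', z='aaa'
  • x='a', y='a', z='aa'
  • x='', y='aa', z='aa'

Total count: 3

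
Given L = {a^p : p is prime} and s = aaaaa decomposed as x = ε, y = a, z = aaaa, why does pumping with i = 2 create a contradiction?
xy²z = aaaaaa ∉ L

Pumping with i = 2 replaces y = a by y² = aa:
- Original: s = xyz = aaaaa; aaaaa has length 5, which is prime, so it is in L
- Pumped: xy²z = ε · aa · aaaa = aaaaaa
- aaaaaa has length 6 = 2 × 3, which is not prime, so it is not in L

The pumping lemma would require xy²z ∈ L, so this decomposition yields a contradiction.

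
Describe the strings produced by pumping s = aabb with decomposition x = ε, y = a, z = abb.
{xy^i z : i ≥ 0} = {a^(i+1) b^2 : i ≥ 0} = {abb, aabb, aaabb, ...}

With x = ε, y = a, z = abb: Starting with aabb and pumping the first 'a' (z = abb keeps the second 'a'), we get strings with i+1 a's followed by 2 b's for i = 0, 1, 2, ...; note bb is not produced because z always contributes one a.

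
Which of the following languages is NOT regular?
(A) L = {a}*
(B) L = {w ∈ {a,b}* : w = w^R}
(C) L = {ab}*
(B) {w ∈ {a,b}* : w = w^R}

(B) L = {w ∈ {a,b}* : w = w^R} is NOT regular.

The pumping lemma can be used to prove this:
After pumping, the string is no longer symmetric

The other languages are regular because they can be recognized by finite automata.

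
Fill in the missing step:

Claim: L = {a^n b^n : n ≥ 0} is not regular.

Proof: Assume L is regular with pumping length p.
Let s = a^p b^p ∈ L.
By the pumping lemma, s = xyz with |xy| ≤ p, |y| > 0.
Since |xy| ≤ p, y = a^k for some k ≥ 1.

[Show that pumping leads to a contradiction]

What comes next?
Consider xy²z = a^(p+k) b^p.

Since k ≥ 1, we have p + k > p.
So xy²z has more a's than b's: (p+k) a's vs p b's.
This means xy²z ∉ L because a^n b^n requires equal counts.

This contradicts the pumping lemma which states xy²z ∈ L.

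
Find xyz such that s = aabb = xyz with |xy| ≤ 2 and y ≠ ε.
x = 'a', y = 'a', z = 'bb'

For s = aabb and p = 2, one valid decomposition is:
- x = 'a' (length 1)
- y = 'a' (length 1)
- z = 'bb' (length 2)

Verification:
- xyz = 'a' + 'a' + 'bb' = aabb ✓
- |xy| = 2 ≤ 2 ✓
- |y| = 1 > 0 ✓

All pumping lemma constraints are satisfied.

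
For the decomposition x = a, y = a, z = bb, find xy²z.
aaabb

Given x = 'a', y = 'a', z = 'bb' and i = 2:

xy^2z = x + y·y·...·y (2 times) + z
       = 'a' + 'a'^2 + 'bb'
       = 'a' + 'aa' + 'bb'
       = 'aaabb'

The pumped string is 'aaabb' with length 5.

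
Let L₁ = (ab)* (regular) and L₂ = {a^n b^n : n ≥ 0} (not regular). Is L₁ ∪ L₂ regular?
No — L₁ ∪ L₂ is not regular.

Let U = (ab)* ∪ {a^n b^n}. If U were regular, then U ∩ aa*bb* would be regular (closure under intersection with a regular language). But (ab)* ∩ aa*bb* = {ab} and {a^n b^n} ∩ aa*bb* = {a^n b^n : n ≥ 1}, so U ∩ aa*bb* = {a^n b^n : n ≥ 1}, which is not regular. Hence U is not regular.

Note that the bare facts "L₁ regular, L₂ non-regular" do not settle the question by themselves: the closure of regular languages under ∪, ∩, complement and difference applies only when BOTH operands are regular. With a non-regular operand the result can come out regular or non-regular depending on the specific languages, so one has to work out L₁ ∪ L₂ for this particular pair, as above.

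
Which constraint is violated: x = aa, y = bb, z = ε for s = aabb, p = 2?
Violated: |xy| ≤ p

The decomposition x = aa, y = bb, z = ε for s = aabb with p = 2
violates the constraint: |xy| ≤ p

|xy| = |aabb| = 4 > 2 = p. The decomposition puts too many characters in xy.

Pumping lemma constraints:
1. xyz = s (decomposition is valid)
2. |xy| ≤ p
3. |y| > 0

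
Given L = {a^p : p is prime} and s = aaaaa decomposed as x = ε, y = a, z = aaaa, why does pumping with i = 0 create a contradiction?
xy⁰z = aaaa ∉ L

Pumping with i = 0 replaces y = a by y⁰ = ε:
- Original: s = xyz = aaaaa; aaaaa has length 5, which is prime, so it is in L
- Pumped: xy⁰z = ε · ε · aaaa = aaaa
- aaaa has length 4 = 2 × 2, which is not prime, so it is not in L

The pumping lemma would require xy⁰z ∈ L, so this decomposition yields a contradiction.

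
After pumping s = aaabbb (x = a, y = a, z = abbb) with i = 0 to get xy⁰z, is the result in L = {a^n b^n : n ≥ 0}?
No

xy⁰z = a · ε · abbb = aabbb.
aabbb has 2 a's and 3 b's; 2 ≠ 3, so it is not in L.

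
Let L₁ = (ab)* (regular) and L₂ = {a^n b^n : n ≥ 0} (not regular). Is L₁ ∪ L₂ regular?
No — L₁ ∪ L₂ is not regular.

Let U = (ab)* ∪ {a^n b^n}. If U were regular, then U ∩ aa*bb* would be regular (closure under intersection with a regular language). But (ab)* ∩ aa*bb* = {ab} and {a^n b^n} ∩ aa*bb* = {a^n b^n : n ≥ 1}, so U ∩ aa*bb* = {a^n b^n : n ≥ 1}, which is not regular. Hence U is not regular.

Note that the bare facts "L₁ regular, L₂ non-regular" do not settle the question by themselves: the closure of regular languages under ∪, ∩, complement and difference applies only when BOTH operands are regular. With a non-regular operand the result can come out regular or non-regular depending on the specific languages, so one has to work out L₁ ∪ L₂ for this particular pair, as above.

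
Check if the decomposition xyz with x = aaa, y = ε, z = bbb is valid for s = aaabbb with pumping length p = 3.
Violated: |y| > 0

The decomposition x = aaa, y = ε, z = bbb for s = aaabbb with p = 3
violates the constraint: |y| > 0

|y| = 0, but the pumping lemma requires |y| > 0 (y must be non-empty).

Pumping lemma constraints:
1. xyz = s (decomposition is valid)
2. |xy| ≤ p
3. |y| > 0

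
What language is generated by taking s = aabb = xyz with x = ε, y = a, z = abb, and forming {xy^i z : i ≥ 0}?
{xy^i z : i ≥ 0} = {a^(i+1) b^2 : i ≥ 0} = {abb, aabb, aaabb, ...}

With x = ε, y = a, z = abb: Starting with aabb and pumping the first 'a' (z = abb keeps the second 'a'), we get strings with i+1 a's followed by 2 b's for i = 0, 1, 2, ...; note bb is not produced because z always contributes one a.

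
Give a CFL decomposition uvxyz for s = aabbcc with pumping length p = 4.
u='a', v='a', x='bb', y='c', z='c'

For s = aabbcc with pumping length p = 4:

One valid decomposition:
- u = 'a'
- v = 'a'
- x = 'bb'
- y = 'c'
- z = 'c'

Verification:
- uvxyz = 'a' + 'a' + 'bb' + 'c' + 'c' = aabbcc ✓
- |vxy| = |'abbc'| = 4 ≤ 4 ✓
- |vy| = |'ac'| = 2 > 0 ✓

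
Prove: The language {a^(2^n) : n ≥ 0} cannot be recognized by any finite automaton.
Assume for contradiction that L is regular, and let p ≥ 1 be the pumping length given by the pumping lemma.
Choose s = a^(2^p). Then s ∈ L and |s| = 2^p ≥ p.
By the pumping lemma, s = xyz for some x, y, z with |xy| ≤ p, |y| ≥ 1, and xy^i z ∈ L for every i ≥ 0.
Here y = a^k for some k with 1 ≤ k ≤ |xy| ≤ p, and p < 2^p.

Take i = 2: |xy²z| = 2^p + k.
Now 2^p < 2^p + k ≤ 2^p + p < 2^p + 2^p = 2^(p+1).
So |xy²z| lies strictly between the consecutive powers of two 2^p and 2^(p+1), hence is not a power of 2, and xy²z ∉ L.

This contradicts the pumping lemma, which requires xy^i z ∈ L for all i ≥ 0.
Hence L = {a^(2^n) : n ≥ 0} is not regular. ∎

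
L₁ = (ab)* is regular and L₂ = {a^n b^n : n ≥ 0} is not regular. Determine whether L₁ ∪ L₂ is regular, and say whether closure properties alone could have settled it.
No — L₁ ∪ L₂ is not regular.

Let U = (ab)* ∪ {a^n b^n}. If U were regular, then U ∩ aa*bb* would be regular (closure under intersection with a regular language). But (ab)* ∩ aa*bb* = {ab} and {a^n b^n} ∩ aa*bb* = {a^n b^n : n ≥ 1}, so U ∩ aa*bb* = {a^n b^n : n ≥ 1}, which is not regular. Hence U is not regular.

Note that the bare facts "L₁ regular, L₂ non-regular" do not settle the question by themselves: the closure of regular languages under ∪, ∩, complement and difference applies only when BOTH operands are regular. With a non-regular operand the result can come out regular or non-regular depending on the specific languages, so one has to work out L₁ ∪ L₂ for this particular pair, as above.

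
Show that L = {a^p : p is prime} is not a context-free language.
Assume for contradiction that L is context-free, and let p ≥ 1 be the pumping length given by the pumping lemma for CFLs.
Choose a prime q with q ≥ p and let s = a^q. Then s ∈ L and |s| = q ≥ p.
By the CFL pumping lemma, s = uvxyz for some u, v, x, y, z with |vxy| ≤ p, |vy| ≥ 1, and uv^i xy^i z ∈ L for every i ≥ 0.
All symbols are a's, so only lengths matter: let k = |vy|, with 1 ≤ k ≤ p. Then |uv^i xy^i z| = q + (i − 1)k.

Take i = q + 1: the length is q + qk = q(k + 1).
Both factors satisfy q ≥ 2 and k + 1 ≥ 2, so q(k + 1) is composite and uv^(q+1) xy^(q+1) z ∉ L.

This contradicts the CFL pumping lemma, which requires uv^i xy^i z ∈ L for all i ≥ 0.
Hence L = {a^p : p is prime} is not context-free. ∎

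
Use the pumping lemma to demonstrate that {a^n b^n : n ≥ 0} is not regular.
Assume for contradiction that L is regular, and let p ≥ 1 be the pumping length given by the pumping lemma.
Choose s = a^p b^p. Then s ∈ L and |s| = 2p ≥ p.
By the pumping lemma, s = xyz for some x, y, z with |xy| ≤ p, |y| ≥ 1, and xy^i z ∈ L for every i ≥ 0.
Since |xy| ≤ p and the first p symbols of s are all a's, we must have y = a^k for some k with 1 ≤ k ≤ p.

Take i = 0: xy⁰z = a^(p − k) b^p.
This string has p − k a's but p b's, and p − k < p because k ≥ 1. So xy⁰z ∉ L.

This contradicts the pumping lemma, which requires xy^i z ∈ L for all i ≥ 0.
Hence L = {a^n b^n : n ≥ 0} is not regular. ∎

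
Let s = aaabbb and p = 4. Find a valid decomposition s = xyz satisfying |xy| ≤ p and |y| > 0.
x = 'aa', y = 'a', z = 'bbb'

For s = aaabbb and p = 4, one valid decomposition is:
- x = 'aa' (length 2)
- y = 'a' (length 1)
- z = 'bbb' (length 3)

Verification:
- xyz = 'aa' + 'a' + 'bbb' = aaabbb ✓
- |xy| = 3 ≤ 4 ✓
- |y| = 1 > 0 ✓

All pumping lemma constraints are satisfied.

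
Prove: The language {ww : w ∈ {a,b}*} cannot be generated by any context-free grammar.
Assume for contradiction that L is context-free, and let p ≥ 1 be the pumping length given by the pumping lemma for CFLs.
Choose s = a^p b^p a^p b^p. Then s ∈ L (take w = a^p b^p) and |s| = 4p ≥ p.
By the CFL pumping lemma, s = uvxyz for some u, v, x, y, z with |vxy| ≤ p, |vy| ≥ 1, and uv^i xy^i z ∈ L for every i ≥ 0.

Write s as four blocks A₁ B₁ A₂ B₂ with A₁ = A₂ = a^p and B₁ = B₂ = b^p. Since |vxy| ≤ p, the window vxy lies inside at most two adjacent blocks. Take i = 0 and let t = uxz, so |t| = 4p − |vy| with 1 ≤ |vy| ≤ p. If |t| is odd, t ∉ L immediately, so assume |vy| is even (hence |vy| ≥ 2) and |t|/2 = 2p − |vy|/2, which satisfies p ≤ |t|/2 ≤ 2p − 1.

Case 1 (vxy inside A₁B₁): t = a^(p−j) b^(p−l) a^p b^p with j + l = |vy|. The second half of t has length < 2p, so it is a suffix of the trailing a^p b^p and ends in b; the first half is a^(p−j) b^(p−l) a^((j+l)/2), which ends in a because (j+l)/2 ≥ 1. The halves differ, so t ∉ L.

Case 2 (vxy inside B₁A₂, straddling the middle): t = a^p b^(p−j) a^(p−l) b^p with j + l = |vy|. If t = ww, then w is a prefix of t of length ≥ p, so w begins with a^p; and w is a suffix of t of length ≥ p, so w ends with b^p. That forces |w| ≥ 2p, contradicting |w| = |t|/2 ≤ 2p − 1. So t ∉ L.

Case 3 (vxy inside A₂B₂): t = a^p b^p a^(p−j) b^(p−l) with j + l = |vy|. The first half of t is a prefix of a^p b^p, so it begins with a; the second half is b^((j+l)/2) a^(p−j) b^(p−l), which begins with b. The halves differ, so t ∉ L.

In every case uv⁰xy⁰z = uxz ∉ L.

This contradicts the CFL pumping lemma, which requires uv^i xy^i z ∈ L for all i ≥ 0.
Hence L = {ww : w ∈ {a,b}*} is not context-free. ∎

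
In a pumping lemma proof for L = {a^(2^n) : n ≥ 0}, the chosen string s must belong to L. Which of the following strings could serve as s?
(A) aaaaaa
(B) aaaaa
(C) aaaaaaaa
(C) aaaaaaaa

The pumping lemma is applied to a string s that lies in L, so first check membership of each option:
- (A) aaaaaa has length 6, strictly between 2^2 = 4 and 2^3 = 8, so it is not in L ✗
- (B) aaaaa has length 5, strictly between 2^2 = 4 and 2^3 = 8, so it is not in L ✗
- (C) aaaaaaaa has length 8 = 2^3, so it is in L ✓

Only (C) aaaaaaaa is in L, so it is the only candidate that could play the role of s.
(In a complete proof one picks s in terms of the pumping length p so that |s| ≥ p is guaranteed; a fixed string like aaaaaaaa illustrates the shape of such an s.)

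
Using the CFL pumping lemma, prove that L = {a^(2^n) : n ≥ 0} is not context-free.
Assume for contradiction that L is context-free, and let p ≥ 1 be the pumping length given by the pumping lemma for CFLs.
Choose s = a^(2^p). Then s ∈ L and |s| = 2^p ≥ p.
By the CFL pumping lemma, s = uvxyz for some u, v, x, y, z with |vxy| ≤ p, |vy| ≥ 1, and uv^i xy^i z ∈ L for every i ≥ 0.
All symbols are a's, so only lengths matter: let k = |vy|, with 1 ≤ k ≤ |vxy| ≤ p < 2^p.

Take i = 2: |uv²xy²z| = 2^p + k, and 2^p < 2^p + k < 2^p + 2^p = 2^(p+1).
So the length lies strictly between consecutive powers of two and is not a power of 2; uv²xy²z ∉ L.

This contradicts the CFL pumping lemma, which requires uv^i xy^i z ∈ L for all i ≥ 0.
Hence L = {a^(2^n) : n ≥ 0} is not context-free. ∎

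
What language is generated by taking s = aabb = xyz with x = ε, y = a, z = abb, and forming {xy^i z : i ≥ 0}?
{xy^i z : i ≥ 0} = {a^(i+1) b^2 : i ≥ 0} = {abb, aabb, aaabb, ...}

With x = ε, y = a, z = abb: Starting with aabb and pumping the first 'a' (z = abb keeps the second 'a'), we get strings with i+1 a's followed by 2 b's for i = 0, 1, 2, ...; note bb is not produced because z always contributes one a.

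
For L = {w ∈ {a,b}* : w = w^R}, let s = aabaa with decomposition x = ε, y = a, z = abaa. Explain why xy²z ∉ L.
xy²z = aaabaa ∉ L

Pumping with i = 2 replaces y = a by y² = aa:
- Original: s = xyz = aabaa; aabaa reversed is aabaa, the same string, so it is a palindrome and is in L
- Pumped: xy²z = ε · aa · abaa = aaabaa
- aaabaa reversed is aabaaa ≠ aaabaa, so it is not a palindrome and is not in L

The pumping lemma would require xy²z ∈ L, so this decomposition yields a contradiction.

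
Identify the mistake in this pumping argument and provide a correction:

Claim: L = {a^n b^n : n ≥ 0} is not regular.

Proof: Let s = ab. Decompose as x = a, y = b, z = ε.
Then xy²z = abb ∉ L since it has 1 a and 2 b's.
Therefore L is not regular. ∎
Error: The string s = ab might be shorter than the pumping length p.

Correction: Choose s = a^p b^p to ensure |s| ≥ p. Also, the decomposition is wrong: with |xy| ≤ p, y cannot include b's when s starts with p a's.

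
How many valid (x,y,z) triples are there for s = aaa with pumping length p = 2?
3

For s = 'aaa' with pumping length p = 2:

Constraints: |xy| ≤ 2, |y| > 0

Valid decompositions (|xy| ≤ p, |y| ≥ 1):
  • x='', y='a', z='aa'
  • x='a', y='a', z='a'
  • x='', y='aa', z='a'

Total count: 3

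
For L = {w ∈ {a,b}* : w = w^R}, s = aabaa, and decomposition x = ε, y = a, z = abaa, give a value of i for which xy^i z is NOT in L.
i = 2

xy²z = ε · aa · abaa = aaabaa; aaabaa reversed is aabaaa ≠ aaabaa, so it is not a palindrome and is not in L.
(Other choices also work, e.g. i = 0, 3; only i = 1 is guaranteed to stay in L since xy¹z = s.)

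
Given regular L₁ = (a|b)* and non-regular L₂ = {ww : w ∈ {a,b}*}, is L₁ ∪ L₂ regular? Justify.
Yes — L₁ ∪ L₂ is regular.

{ww} ⊆ (a|b)*, so L₁ ∪ L₂ = (a|b)*, which is regular.

Note that the bare facts "L₁ regular, L₂ non-regular" do not settle the question by themselves: the closure of regular languages under ∪, ∩, complement and difference applies only when BOTH operands are regular. With a non-regular operand the result can come out regular or non-regular depending on the specific languages, so one has to work out L₁ ∪ L₂ for this particular pair, as above.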